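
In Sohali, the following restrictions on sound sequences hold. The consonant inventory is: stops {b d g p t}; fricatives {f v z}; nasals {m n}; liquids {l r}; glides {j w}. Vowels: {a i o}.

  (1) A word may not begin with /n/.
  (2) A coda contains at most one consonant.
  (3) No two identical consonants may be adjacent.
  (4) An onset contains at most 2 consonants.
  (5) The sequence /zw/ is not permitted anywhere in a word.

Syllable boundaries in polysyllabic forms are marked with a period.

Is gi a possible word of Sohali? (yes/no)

gi — σ1 onset /g/, coda /∅/ ok → licit

yes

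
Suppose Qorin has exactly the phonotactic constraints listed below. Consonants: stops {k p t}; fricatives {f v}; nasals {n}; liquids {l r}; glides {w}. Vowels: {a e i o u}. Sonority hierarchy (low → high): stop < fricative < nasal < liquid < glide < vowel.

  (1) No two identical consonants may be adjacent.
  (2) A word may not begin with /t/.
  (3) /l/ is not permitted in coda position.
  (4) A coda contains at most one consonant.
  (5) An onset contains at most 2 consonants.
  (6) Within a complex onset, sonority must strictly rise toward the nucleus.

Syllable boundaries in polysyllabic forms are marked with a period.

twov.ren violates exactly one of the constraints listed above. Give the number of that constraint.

2

twov.ren: word begins with /t/.
This is a violation of constraint 2: "A word may not begin with /t/."
The remaining constraints (1, 3, 4, 5, 6) are satisfied.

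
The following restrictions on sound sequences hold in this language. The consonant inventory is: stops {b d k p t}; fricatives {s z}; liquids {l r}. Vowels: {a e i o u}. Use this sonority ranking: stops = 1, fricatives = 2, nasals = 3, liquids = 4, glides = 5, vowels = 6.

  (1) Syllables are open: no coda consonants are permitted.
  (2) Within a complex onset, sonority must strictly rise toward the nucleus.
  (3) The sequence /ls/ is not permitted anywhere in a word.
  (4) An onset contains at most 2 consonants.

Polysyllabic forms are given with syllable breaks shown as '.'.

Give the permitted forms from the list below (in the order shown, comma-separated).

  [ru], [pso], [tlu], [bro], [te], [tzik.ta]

[ru], [pso], [tlu], [bro], [te]

[ru] — σ1 onset /r/, coda /∅/ ok → permitted
[pso] — σ1 onset /ps/ (1→2 rises), coda /∅/ ok → permitted
[tlu] — σ1 onset /tl/ (1→4 rises), coda /∅/ ok → permitted
[bro] — σ1 onset /br/ (1→4 rises), coda /∅/ ok → permitted
[te] — σ1 onset /t/, coda /∅/ ok → permitted
[tzik.ta] — violates constraint 1: syllable 1 coda /k/ has 1 consonant (> 0) → not permitted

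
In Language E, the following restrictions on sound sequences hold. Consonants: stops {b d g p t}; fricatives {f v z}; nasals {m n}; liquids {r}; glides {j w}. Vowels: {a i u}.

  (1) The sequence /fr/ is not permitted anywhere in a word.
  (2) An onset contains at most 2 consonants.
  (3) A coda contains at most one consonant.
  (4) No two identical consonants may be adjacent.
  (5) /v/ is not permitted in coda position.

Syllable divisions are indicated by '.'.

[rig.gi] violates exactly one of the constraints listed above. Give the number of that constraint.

4

[rig.gi]: adjacent identical consonants /gg/.
This is a violation of constraint 4: "No two identical consonants may be adjacent."
The remaining constraints (1, 2, 3, 5) are satisfied.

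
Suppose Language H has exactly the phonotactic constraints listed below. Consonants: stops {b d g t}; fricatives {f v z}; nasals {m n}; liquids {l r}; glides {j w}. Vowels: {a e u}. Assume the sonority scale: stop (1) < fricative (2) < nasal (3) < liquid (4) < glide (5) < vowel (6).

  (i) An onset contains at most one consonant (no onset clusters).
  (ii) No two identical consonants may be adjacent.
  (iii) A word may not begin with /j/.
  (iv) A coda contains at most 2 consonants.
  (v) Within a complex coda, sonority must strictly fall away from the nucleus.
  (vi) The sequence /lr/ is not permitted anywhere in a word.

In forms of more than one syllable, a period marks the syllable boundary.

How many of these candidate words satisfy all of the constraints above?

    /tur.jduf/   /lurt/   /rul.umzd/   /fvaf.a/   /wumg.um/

/tur.jduf/ — violates constraint (i): syllable 2 onset /jd/ has 2 consonants (> 1) → phonotactically illegal
/lurt/ — σ1 onset /l/, coda /rt/ (4→1 falls) ok → phonotactically legal
/rul.umzd/ — violates constraint (iv): syllable 2 coda /mzd/ has 3 consonants (> 2) → phonotactically illegal
/fvaf.a/ — violates constraint (i): syllable 1 onset /fv/ has 2 consonants (> 1) → phonotactically illegal
/wumg.um/ — σ1 onset /w/, coda /mg/ (3→1 falls) ok; σ2 onset /∅/, coda /m/ ok → phonotactically legal
Phonotactically legal: /lurt/, /wumg.um/ → 2.

2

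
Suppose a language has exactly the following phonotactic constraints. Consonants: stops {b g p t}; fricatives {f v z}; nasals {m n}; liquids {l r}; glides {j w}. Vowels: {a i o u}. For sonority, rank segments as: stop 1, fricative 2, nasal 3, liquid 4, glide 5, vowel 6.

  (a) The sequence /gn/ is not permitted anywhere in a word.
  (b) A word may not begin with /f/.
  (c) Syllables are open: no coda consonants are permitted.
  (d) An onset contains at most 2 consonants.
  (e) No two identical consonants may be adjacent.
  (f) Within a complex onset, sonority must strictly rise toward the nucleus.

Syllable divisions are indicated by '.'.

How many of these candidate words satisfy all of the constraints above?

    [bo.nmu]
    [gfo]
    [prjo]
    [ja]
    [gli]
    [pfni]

[bo.nmu] — violates constraint (f): syllable 2 onset /nm/: /n/ (nasal, 3) → /m/ (nasal, 3) does not rise → not permitted
[gfo] — σ1 onset /gf/ (1→2 rises), coda /∅/ ok → permitted
[prjo] — violates constraint (d): syllable 1 onset /prj/ has 3 consonants (> 2) → not permitted
[ja] — σ1 onset /j/, coda /∅/ ok → permitted
[gli] — σ1 onset /gl/ (1→4 rises), coda /∅/ ok → permitted
[pfni] — violates constraint (d): syllable 1 onset /pfn/ has 3 consonants (> 2) → not permitted
Permitted: [gfo], [ja], [gli] → 3.

3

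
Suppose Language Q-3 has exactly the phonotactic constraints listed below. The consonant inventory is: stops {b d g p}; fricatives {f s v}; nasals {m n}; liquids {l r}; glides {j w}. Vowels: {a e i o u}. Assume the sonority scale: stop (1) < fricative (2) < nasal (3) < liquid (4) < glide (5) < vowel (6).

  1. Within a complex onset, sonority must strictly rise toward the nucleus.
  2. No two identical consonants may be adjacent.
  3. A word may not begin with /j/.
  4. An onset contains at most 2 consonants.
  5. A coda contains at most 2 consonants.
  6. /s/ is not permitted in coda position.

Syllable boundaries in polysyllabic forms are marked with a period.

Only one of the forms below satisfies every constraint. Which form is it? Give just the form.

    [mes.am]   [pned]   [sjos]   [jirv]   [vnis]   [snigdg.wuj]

[mes.am] — violates constraint 6: syllable 1 coda contains /s/ → not permitted
[pned] — σ1 onset /pn/ (1→3 rises), coda /d/ ok → permitted
[sjos] — violates constraint 6: syllable 1 coda contains /s/ → not permitted
[jirv] — violates constraint 3: word begins with /j/ → not permitted
[vnis] — violates constraint 6: syllable 1 coda contains /s/ → not permitted
[snigdg.wuj] — violates constraint 5: syllable 1 coda /gdg/ has 3 consonants (> 2) → not permitted

[pned]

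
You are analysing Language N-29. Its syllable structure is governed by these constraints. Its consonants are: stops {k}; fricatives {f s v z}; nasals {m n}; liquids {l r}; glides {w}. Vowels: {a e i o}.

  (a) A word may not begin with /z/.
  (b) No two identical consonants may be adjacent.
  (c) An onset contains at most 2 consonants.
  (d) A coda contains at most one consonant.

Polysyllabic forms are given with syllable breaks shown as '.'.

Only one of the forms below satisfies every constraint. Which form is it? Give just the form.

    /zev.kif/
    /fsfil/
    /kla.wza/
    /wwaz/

/zev.kif/ — violates constraint (a): word begins with /z/ → ill-formed
/fsfil/ — violates constraint (c): syllable 1 onset /fsf/ has 3 consonants (> 2) → ill-formed
/kla.wza/ — σ1 onset /kl/ (2C), coda /∅/ ok; σ2 onset /wz/ (2C), coda /∅/ ok → well-formed
/wwaz/ — violates constraint (b): adjacent identical consonants /ww/ → ill-formed

/kla.wza/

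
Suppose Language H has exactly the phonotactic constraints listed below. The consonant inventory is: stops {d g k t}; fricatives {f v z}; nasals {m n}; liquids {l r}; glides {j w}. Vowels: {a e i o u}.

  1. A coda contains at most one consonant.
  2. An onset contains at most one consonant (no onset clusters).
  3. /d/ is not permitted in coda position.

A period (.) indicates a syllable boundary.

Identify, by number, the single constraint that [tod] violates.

3

[tod]: syllable 1 coda contains /d/.
This is a violation of constraint 3: "/d/ is not permitted in coda position."
The remaining constraints (1, 2) are satisfied.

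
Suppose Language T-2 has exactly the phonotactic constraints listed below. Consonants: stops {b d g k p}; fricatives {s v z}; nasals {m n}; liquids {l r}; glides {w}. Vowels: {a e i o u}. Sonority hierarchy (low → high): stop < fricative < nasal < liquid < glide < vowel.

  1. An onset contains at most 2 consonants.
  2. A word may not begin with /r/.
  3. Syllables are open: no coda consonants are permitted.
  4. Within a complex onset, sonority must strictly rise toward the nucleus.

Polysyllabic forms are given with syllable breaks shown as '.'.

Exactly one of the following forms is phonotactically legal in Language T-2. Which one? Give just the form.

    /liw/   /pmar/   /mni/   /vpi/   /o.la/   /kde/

/liw/ — violates constraint 3: syllable 1 coda /w/ has 1 consonant (> 0) → phonotactically illegal
/pmar/ — violates constraint 3: syllable 1 coda /r/ has 1 consonant (> 0) → phonotactically illegal
/mni/ — violates constraint 4: syllable 1 onset /mn/: /m/ (nasal, 3) → /n/ (nasal, 3) does not rise → phonotactically illegal
/vpi/ — violates constraint 4: syllable 1 onset /vp/: /v/ (fricative, 2) → /p/ (stop, 1) does not rise → phonotactically illegal
/o.la/ — σ1 onset /∅/, coda /∅/ ok; σ2 onset /l/, coda /∅/ ok → phonotactically legal
/kde/ — violates constraint 4: syllable 1 onset /kd/: /k/ (stop, 1) → /d/ (stop, 1) does not rise → phonotactically illegal

/o.la/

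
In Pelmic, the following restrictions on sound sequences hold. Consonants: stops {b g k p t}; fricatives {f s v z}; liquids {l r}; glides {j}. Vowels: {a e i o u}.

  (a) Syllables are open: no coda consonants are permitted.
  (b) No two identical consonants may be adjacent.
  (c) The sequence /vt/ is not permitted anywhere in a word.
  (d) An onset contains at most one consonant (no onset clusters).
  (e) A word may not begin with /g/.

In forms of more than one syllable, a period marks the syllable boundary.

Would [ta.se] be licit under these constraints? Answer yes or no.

[ta.se] — σ1 onset /t/, coda /∅/ ok; σ2 onset /s/, coda /∅/ ok → licit

yes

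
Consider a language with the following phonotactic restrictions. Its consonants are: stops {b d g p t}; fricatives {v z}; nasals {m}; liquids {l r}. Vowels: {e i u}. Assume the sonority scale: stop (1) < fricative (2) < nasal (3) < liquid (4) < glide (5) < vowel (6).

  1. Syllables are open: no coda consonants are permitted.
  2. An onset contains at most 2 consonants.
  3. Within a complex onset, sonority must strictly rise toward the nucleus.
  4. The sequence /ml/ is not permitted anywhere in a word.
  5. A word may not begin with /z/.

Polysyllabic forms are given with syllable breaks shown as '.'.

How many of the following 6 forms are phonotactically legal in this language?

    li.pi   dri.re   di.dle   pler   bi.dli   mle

4

li.pi — σ1 onset /l/, coda /∅/ ok; σ2 onset /p/, coda /∅/ ok → phonotactically legal
dri.re — σ1 onset /dr/ (1→4 rises), coda /∅/ ok; σ2 onset /r/, coda /∅/ ok → phonotactically legal
di.dle — σ1 onset /d/, coda /∅/ ok; σ2 onset /dl/ (1→4 rises), coda /∅/ ok → phonotactically legal
pler — violates constraint 1: syllable 1 coda /r/ has 1 consonant (> 0) → phonotactically illegal
bi.dli — σ1 onset /b/, coda /∅/ ok; σ2 onset /dl/ (1→4 rises), coda /∅/ ok → phonotactically legal
mle — violates constraint 4: contains banned sequence /ml/ → phonotactically illegal
Phonotactically legal: li.pi, dri.re, di.dle, bi.dli → 4.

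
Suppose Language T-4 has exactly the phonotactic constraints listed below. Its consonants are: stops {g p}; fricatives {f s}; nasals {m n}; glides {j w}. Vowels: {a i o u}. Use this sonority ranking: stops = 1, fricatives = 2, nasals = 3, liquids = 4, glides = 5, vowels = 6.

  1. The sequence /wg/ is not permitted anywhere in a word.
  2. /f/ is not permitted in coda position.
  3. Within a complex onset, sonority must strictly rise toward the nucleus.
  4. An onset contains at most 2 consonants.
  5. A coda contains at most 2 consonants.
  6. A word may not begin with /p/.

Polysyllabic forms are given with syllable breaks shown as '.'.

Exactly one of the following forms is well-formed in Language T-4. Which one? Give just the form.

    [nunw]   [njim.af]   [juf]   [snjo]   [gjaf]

[nunw]

[nunw] — σ1 onset /n/, coda /nw/ (2C) ok → well-formed
[njim.af] — violates constraint 2: syllable 2 coda contains /f/ → ill-formed
[juf] — violates constraint 2: syllable 1 coda contains /f/ → ill-formed
[snjo] — violates constraint 4: syllable 1 onset /snj/ has 3 consonants (> 2) → ill-formed
[gjaf] — violates constraint 2: syllable 1 coda contains /f/ → ill-formed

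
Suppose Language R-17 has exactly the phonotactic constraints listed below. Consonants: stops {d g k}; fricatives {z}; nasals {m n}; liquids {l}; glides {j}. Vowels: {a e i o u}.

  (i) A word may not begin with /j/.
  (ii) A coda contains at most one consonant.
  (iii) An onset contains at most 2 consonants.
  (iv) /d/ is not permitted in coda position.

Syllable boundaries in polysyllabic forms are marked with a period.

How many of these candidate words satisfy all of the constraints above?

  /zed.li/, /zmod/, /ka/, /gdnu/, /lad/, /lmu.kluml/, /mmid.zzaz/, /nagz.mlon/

1

/zed.li/ — violates constraint (iv): syllable 1 coda contains /d/ → ill-formed
/zmod/ — violates constraint (iv): syllable 1 coda contains /d/ → ill-formed
/ka/ — σ1 onset /k/, coda /∅/ ok → well-formed
/gdnu/ — violates constraint (iii): syllable 1 onset /gdn/ has 3 consonants (> 2) → ill-formed
/lad/ — violates constraint (iv): syllable 1 coda contains /d/ → ill-formed
/lmu.kluml/ — violates constraint (ii): syllable 2 coda /ml/ has 2 consonants (> 1) → ill-formed
/mmid.zzaz/ — violates constraint (iv): syllable 1 coda contains /d/ → ill-formed
/nagz.mlon/ — violates constraint (ii): syllable 1 coda /gz/ has 2 consonants (> 1) → ill-formed
Well-formed: /ka/ → 1.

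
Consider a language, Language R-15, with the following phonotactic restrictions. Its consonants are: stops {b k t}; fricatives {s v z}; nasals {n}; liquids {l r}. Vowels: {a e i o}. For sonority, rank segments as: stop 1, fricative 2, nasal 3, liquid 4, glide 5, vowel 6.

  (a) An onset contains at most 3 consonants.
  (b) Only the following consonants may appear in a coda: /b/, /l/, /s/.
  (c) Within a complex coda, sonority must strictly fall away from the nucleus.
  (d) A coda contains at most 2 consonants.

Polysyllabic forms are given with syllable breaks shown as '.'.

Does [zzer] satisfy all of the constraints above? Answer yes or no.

[zzer] — violates constraint (b): syllable 1 coda contains /r/, which is not a licensed coda consonant → phonotactically illegal

no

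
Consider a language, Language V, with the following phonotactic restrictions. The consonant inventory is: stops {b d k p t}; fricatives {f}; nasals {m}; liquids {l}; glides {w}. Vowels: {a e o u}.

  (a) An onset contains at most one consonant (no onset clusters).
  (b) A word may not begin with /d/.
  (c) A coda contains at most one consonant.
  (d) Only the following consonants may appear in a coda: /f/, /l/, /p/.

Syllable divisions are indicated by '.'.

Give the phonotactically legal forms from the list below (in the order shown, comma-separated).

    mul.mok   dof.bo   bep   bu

mul.mok — violates constraint (d): syllable 2 coda contains /k/, which is not a licensed coda consonant → phonotactically illegal
dof.bo — violates constraint (b): word begins with /d/ → phonotactically illegal
bep — σ1 onset /b/, coda /p/ ok → phonotactically legal
bu — σ1 onset /b/, coda /∅/ ok → phonotactically legal

bep, bu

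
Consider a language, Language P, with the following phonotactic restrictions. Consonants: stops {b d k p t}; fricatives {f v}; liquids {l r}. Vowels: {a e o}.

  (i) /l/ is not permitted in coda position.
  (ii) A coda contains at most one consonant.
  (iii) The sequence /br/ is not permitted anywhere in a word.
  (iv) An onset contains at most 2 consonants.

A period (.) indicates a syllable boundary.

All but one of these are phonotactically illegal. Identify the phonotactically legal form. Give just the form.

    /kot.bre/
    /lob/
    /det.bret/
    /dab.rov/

/lob/

/kot.bre/ — violates constraint (iii): contains banned sequence /br/ → phonotactically illegal
/lob/ — σ1 onset /l/, coda /b/ ok → phonotactically legal
/det.bret/ — violates constraint (iii): contains banned sequence /br/ → phonotactically illegal
/dab.rov/ — violates constraint (iii): contains banned sequence /br/ → phonotactically illegal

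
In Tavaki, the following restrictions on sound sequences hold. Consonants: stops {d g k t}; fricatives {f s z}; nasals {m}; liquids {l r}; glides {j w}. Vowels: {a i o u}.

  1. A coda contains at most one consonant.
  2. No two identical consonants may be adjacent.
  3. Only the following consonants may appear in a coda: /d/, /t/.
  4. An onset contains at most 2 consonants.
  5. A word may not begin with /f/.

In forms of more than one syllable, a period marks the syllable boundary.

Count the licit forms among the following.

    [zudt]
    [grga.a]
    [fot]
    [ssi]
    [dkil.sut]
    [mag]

0

[zudt] — violates constraint 1: syllable 1 coda /dt/ has 2 consonants (> 1) → illicit
[grga.a] — violates constraint 4: syllable 1 onset /grg/ has 3 consonants (> 2) → illicit
[fot] — violates constraint 5: word begins with /f/ → illicit
[ssi] — violates constraint 2: adjacent identical consonants /ss/ → illicit
[dkil.sut] — violates constraint 3: syllable 1 coda contains /l/, which is not a licensed coda consonant → illicit
[mag] — violates constraint 3: syllable 1 coda contains /g/, which is not a licensed coda consonant → illicit
No form is licit → 0.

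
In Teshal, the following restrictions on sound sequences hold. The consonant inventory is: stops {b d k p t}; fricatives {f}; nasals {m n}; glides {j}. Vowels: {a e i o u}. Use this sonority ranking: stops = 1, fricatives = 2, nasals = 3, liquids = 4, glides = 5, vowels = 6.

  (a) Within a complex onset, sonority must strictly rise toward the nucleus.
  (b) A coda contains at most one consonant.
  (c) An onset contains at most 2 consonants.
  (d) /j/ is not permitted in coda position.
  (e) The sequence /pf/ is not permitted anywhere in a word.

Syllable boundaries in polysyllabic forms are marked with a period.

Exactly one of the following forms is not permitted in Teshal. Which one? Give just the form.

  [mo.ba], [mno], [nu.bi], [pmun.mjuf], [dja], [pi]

[mno]

[mo.ba] — σ1 onset /m/, coda /∅/ ok; σ2 onset /b/, coda /∅/ ok → permitted
[mno] — violates constraint (a): syllable 1 onset /mn/: /m/ (nasal, 3) → /n/ (nasal, 3) does not rise → not permitted
[nu.bi] — σ1 onset /n/, coda /∅/ ok; σ2 onset /b/, coda /∅/ ok → permitted
[pmun.mjuf] — σ1 onset /pm/ (1→3 rises), coda /n/ ok; σ2 onset /mj/ (3→5 rises), coda /f/ ok → permitted
[dja] — σ1 onset /dj/ (1→5 rises), coda /∅/ ok → permitted
[pi] — σ1 onset /p/, coda /∅/ ok → permitted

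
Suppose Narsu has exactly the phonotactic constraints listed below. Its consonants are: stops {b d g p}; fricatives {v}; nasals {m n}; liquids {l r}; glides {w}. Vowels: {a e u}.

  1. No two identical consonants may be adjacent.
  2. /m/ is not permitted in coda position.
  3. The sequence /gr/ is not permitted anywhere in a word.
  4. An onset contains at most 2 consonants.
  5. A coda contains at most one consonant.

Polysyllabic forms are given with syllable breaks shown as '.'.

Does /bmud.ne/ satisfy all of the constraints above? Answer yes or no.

yes

/bmud.ne/ — σ1 onset /bm/ (2C), coda /d/ ok; σ2 onset /n/, coda /∅/ ok → phonotactically legal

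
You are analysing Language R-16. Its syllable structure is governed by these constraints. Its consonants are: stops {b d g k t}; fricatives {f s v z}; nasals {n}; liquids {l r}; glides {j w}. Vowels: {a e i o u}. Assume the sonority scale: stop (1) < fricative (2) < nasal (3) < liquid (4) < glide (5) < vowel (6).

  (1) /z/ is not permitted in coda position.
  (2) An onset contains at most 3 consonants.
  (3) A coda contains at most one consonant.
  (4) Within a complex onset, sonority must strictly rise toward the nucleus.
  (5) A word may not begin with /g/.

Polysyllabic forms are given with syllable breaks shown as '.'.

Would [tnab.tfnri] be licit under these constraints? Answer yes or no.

[tnab.tfnri] — violates constraint 2: syllable 2 onset /tfnr/ has 4 consonants (> 3) → illicit

no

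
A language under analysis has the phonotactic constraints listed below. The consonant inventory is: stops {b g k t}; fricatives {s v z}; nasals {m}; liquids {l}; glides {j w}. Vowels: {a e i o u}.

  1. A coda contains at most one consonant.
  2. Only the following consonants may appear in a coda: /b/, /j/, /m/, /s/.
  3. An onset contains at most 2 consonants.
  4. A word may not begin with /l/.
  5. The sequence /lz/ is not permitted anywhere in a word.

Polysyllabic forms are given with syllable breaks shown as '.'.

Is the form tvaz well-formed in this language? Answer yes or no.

no

tvaz — violates constraint 2: syllable 1 coda contains /z/, which is not a licensed coda consonant → ill-formed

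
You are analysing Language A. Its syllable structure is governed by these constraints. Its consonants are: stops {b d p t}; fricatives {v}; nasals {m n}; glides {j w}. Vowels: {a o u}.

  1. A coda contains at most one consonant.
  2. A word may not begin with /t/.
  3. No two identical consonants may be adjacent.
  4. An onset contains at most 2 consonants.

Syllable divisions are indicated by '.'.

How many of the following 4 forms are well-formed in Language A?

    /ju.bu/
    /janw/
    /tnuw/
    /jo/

2

/ju.bu/ — σ1 onset /j/, coda /∅/ ok; σ2 onset /b/, coda /∅/ ok → well-formed
/janw/ — violates constraint 1: syllable 1 coda /nw/ has 2 consonants (> 1) → ill-formed
/tnuw/ — violates constraint 2: word begins with /t/ → ill-formed
/jo/ — σ1 onset /j/, coda /∅/ ok → well-formed
Well-formed: /ju.bu/, /jo/ → 2.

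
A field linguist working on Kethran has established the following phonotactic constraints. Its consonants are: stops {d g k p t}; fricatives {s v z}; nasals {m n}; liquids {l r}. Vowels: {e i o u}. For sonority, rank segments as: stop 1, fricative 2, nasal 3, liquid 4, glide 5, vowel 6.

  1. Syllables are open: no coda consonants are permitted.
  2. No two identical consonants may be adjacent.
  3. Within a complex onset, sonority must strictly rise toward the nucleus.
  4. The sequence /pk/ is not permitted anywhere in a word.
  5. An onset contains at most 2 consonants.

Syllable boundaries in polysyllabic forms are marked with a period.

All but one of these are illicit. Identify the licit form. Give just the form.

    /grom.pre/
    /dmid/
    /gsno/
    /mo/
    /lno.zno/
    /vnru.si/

/grom.pre/ — violates constraint 1: syllable 1 coda /m/ has 1 consonant (> 0) → illicit
/dmid/ — violates constraint 1: syllable 1 coda /d/ has 1 consonant (> 0) → illicit
/gsno/ — violates constraint 5: syllable 1 onset /gsn/ has 3 consonants (> 2) → illicit
/mo/ — σ1 onset /m/, coda /∅/ ok → licit
/lno.zno/ — violates constraint 3: syllable 1 onset /ln/: /l/ (liquid, 4) → /n/ (nasal, 3) does not rise → illicit
/vnru.si/ — violates constraint 5: syllable 1 onset /vnr/ has 3 consonants (> 2) → illicit

/mo/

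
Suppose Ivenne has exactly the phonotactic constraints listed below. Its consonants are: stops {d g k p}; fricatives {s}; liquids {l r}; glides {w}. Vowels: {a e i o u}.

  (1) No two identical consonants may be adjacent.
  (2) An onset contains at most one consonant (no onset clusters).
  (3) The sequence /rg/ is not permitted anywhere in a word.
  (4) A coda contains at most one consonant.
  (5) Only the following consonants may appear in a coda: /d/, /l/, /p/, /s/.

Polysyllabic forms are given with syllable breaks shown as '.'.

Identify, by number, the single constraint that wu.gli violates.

2

wu.gli: syllable 2 onset /gl/ has 2 consonants (> 1).
This is a violation of constraint 2: "An onset contains at most one consonant (no onset clusters)."
The remaining constraints (1, 3, 4, 5) are satisfied.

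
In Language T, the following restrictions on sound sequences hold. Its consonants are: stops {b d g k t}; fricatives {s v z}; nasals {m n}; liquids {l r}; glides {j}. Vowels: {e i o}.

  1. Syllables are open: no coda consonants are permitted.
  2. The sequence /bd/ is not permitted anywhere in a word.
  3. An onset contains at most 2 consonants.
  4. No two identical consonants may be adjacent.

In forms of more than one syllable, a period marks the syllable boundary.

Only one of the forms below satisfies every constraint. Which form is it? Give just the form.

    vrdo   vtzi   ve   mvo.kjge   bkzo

vrdo — violates constraint 3: syllable 1 onset /vrd/ has 3 consonants (> 2) → phonotactically illegal
vtzi — violates constraint 3: syllable 1 onset /vtz/ has 3 consonants (> 2) → phonotactically illegal
ve — σ1 onset /v/, coda /∅/ ok → phonotactically legal
mvo.kjge — violates constraint 3: syllable 2 onset /kjg/ has 3 consonants (> 2) → phonotactically illegal
bkzo — violates constraint 3: syllable 1 onset /bkz/ has 3 consonants (> 2) → phonotactically illegal

ve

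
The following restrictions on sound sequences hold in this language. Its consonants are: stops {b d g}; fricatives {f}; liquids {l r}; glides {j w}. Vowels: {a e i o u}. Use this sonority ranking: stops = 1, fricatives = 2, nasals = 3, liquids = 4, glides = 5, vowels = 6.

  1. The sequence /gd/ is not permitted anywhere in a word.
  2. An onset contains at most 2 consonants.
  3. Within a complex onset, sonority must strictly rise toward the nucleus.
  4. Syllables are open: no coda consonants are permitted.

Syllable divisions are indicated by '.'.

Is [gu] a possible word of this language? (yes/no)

[gu] — σ1 onset /g/, coda /∅/ ok → licit

yes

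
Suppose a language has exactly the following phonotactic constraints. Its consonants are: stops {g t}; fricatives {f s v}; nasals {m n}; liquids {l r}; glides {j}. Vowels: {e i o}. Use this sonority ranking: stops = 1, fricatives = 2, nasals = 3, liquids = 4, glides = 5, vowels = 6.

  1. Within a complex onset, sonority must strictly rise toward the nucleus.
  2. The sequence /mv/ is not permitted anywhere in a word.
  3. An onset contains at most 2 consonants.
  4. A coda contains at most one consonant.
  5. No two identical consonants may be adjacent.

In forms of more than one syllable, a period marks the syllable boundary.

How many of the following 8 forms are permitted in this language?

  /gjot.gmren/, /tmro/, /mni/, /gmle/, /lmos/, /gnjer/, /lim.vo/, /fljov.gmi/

0

/gjot.gmren/ — violates constraint 3: syllable 2 onset /gmr/ has 3 consonants (> 2) → not permitted
/tmro/ — violates constraint 3: syllable 1 onset /tmr/ has 3 consonants (> 2) → not permitted
/mni/ — violates constraint 1: syllable 1 onset /mn/: /m/ (nasal, 3) → /n/ (nasal, 3) does not rise → not permitted
/gmle/ — violates constraint 3: syllable 1 onset /gml/ has 3 consonants (> 2) → not permitted
/lmos/ — violates constraint 1: syllable 1 onset /lm/: /l/ (liquid, 4) → /m/ (nasal, 3) does not rise → not permitted
/gnjer/ — violates constraint 3: syllable 1 onset /gnj/ has 3 consonants (> 2) → not permitted
/lim.vo/ — violates constraint 2: contains banned sequence /mv/ → not permitted
/fljov.gmi/ — violates constraint 3: syllable 1 onset /flj/ has 3 consonants (> 2) → not permitted
No form is permitted → 0.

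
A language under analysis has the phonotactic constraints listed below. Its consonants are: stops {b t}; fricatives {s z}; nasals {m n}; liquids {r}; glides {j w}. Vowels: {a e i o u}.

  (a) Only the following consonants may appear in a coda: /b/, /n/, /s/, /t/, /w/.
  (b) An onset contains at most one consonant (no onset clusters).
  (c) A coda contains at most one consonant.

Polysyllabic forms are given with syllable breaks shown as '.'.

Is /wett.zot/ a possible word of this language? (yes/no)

/wett.zot/ — violates constraint (c): syllable 1 coda /tt/ has 2 consonants (> 1) → ill-formed

no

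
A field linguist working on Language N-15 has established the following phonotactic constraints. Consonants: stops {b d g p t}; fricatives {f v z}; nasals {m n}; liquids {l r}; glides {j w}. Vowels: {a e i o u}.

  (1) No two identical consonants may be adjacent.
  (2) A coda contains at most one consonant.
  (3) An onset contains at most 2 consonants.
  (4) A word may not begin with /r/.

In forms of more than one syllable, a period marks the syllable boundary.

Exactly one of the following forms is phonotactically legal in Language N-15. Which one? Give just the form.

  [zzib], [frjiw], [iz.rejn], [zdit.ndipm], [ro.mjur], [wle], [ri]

[wle]

[zzib] — violates constraint 1: adjacent identical consonants /zz/ → phonotactically illegal
[frjiw] — violates constraint 3: syllable 1 onset /frj/ has 3 consonants (> 2) → phonotactically illegal
[iz.rejn] — violates constraint 2: syllable 2 coda /jn/ has 2 consonants (> 1) → phonotactically illegal
[zdit.ndipm] — violates constraint 2: syllable 2 coda /pm/ has 2 consonants (> 1) → phonotactically illegal
[ro.mjur] — violates constraint 4: word begins with /r/ → phonotactically illegal
[wle] — σ1 onset /wl/ (2C), coda /∅/ ok → phonotactically legal
[ri] — violates constraint 4: word begins with /r/ → phonotactically illegal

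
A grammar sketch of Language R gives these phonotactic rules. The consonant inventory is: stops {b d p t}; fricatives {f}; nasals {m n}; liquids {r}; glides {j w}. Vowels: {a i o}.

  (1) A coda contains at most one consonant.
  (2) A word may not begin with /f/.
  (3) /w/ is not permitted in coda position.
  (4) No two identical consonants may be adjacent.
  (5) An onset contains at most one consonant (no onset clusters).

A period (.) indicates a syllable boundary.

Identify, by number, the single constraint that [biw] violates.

3

[biw]: syllable 1 coda contains /w/.
This is a violation of constraint 3: "/w/ is not permitted in coda position."
The remaining constraints (1, 2, 4, 5) are satisfied.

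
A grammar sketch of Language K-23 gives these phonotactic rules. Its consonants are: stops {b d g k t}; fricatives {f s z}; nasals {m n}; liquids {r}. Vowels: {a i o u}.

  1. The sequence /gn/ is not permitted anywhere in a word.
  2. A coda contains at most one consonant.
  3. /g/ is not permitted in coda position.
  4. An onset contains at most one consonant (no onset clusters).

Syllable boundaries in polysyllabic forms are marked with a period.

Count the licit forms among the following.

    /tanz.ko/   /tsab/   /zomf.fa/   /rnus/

0

/tanz.ko/ — violates constraint 2: syllable 1 coda /nz/ has 2 consonants (> 1) → illicit
/tsab/ — violates constraint 4: syllable 1 onset /ts/ has 2 consonants (> 1) → illicit
/zomf.fa/ — violates constraint 2: syllable 1 coda /mf/ has 2 consonants (> 1) → illicit
/rnus/ — violates constraint 4: syllable 1 onset /rn/ has 2 consonants (> 1) → illicit
No form is licit → 0.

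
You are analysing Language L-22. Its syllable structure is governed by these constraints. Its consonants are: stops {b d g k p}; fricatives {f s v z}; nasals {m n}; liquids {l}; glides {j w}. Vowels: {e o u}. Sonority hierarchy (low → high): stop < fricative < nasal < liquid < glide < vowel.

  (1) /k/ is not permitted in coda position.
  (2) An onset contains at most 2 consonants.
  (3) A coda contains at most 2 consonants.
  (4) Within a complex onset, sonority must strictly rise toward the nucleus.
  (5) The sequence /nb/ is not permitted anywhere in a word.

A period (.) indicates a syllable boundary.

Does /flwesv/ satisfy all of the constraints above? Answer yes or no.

no

/flwesv/ — violates constraint 2: syllable 1 onset /flw/ has 3 consonants (> 2) → phonotactically illegal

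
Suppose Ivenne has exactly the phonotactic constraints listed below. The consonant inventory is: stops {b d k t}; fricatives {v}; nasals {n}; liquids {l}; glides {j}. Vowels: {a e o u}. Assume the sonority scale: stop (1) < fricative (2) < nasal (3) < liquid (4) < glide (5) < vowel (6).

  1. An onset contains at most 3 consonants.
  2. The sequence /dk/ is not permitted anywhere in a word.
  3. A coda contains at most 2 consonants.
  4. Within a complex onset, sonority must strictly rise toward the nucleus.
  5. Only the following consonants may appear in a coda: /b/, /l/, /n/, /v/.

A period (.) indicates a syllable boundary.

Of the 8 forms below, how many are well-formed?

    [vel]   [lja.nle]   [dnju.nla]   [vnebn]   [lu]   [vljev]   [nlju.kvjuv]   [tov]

8

[vel] — σ1 onset /v/, coda /l/ ok → well-formed
[lja.nle] — σ1 onset /lj/ (4→5 rises), coda /∅/ ok; σ2 onset /nl/ (3→4 rises), coda /∅/ ok → well-formed
[dnju.nla] — σ1 onset /dnj/ (1→3→5 rises), coda /∅/ ok; σ2 onset /nl/ (3→4 rises), coda /∅/ ok → well-formed
[vnebn] — σ1 onset /vn/ (2→3 rises), coda /bn/ (2C) ok → well-formed
[lu] — σ1 onset /l/, coda /∅/ ok → well-formed
[vljev] — σ1 onset /vlj/ (2→4→5 rises), coda /v/ ok → well-formed
[nlju.kvjuv] — σ1 onset /nlj/ (3→4→5 rises), coda /∅/ ok; σ2 onset /kvj/ (1→2→5 rises), coda /v/ ok → well-formed
[tov] — σ1 onset /t/, coda /v/ ok → well-formed
Well-formed: [vel], [lja.nle], [dnju.nla], [vnebn], [lu], [vljev], [nlju.kvjuv], [tov] → 8.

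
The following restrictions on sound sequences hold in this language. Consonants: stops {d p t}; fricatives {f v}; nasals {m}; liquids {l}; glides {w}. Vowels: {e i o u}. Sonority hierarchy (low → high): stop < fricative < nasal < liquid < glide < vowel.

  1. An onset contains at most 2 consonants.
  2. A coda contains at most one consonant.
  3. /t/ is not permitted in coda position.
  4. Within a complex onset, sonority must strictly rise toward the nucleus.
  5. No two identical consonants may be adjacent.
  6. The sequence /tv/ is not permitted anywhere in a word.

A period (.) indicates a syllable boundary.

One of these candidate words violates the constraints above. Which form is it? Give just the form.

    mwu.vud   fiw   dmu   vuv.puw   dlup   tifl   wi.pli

tifl

mwu.vud — σ1 onset /mw/ (3→5 rises), coda /∅/ ok; σ2 onset /v/, coda /d/ ok → well-formed
fiw — σ1 onset /f/, coda /w/ ok → well-formed
dmu — σ1 onset /dm/ (1→3 rises), coda /∅/ ok → well-formed
vuv.puw — σ1 onset /v/, coda /v/ ok; σ2 onset /p/, coda /w/ ok → well-formed
dlup — σ1 onset /dl/ (1→4 rises), coda /p/ ok → well-formed
tifl — violates constraint 2: syllable 1 coda /fl/ has 2 consonants (> 1) → ill-formed
wi.pli — σ1 onset /w/, coda /∅/ ok; σ2 onset /pl/ (1→4 rises), coda /∅/ ok → well-formed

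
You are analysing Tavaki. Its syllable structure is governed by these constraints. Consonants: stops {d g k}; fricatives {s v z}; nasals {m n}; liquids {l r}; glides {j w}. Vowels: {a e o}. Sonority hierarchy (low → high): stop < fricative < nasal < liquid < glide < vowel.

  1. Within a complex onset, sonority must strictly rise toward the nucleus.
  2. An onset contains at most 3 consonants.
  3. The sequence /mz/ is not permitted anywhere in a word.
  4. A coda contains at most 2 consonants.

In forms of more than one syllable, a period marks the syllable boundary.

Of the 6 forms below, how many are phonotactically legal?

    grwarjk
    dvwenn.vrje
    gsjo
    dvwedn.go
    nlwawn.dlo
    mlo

grwarjk — violates constraint 4: syllable 1 coda /rjk/ has 3 consonants (> 2) → phonotactically illegal
dvwenn.vrje — σ1 onset /dvw/ (1→2→5 rises), coda /nn/ (2C) ok; σ2 onset /vrj/ (2→4→5 rises), coda /∅/ ok → phonotactically legal
gsjo — σ1 onset /gsj/ (1→2→5 rises), coda /∅/ ok → phonotactically legal
dvwedn.go — σ1 onset /dvw/ (1→2→5 rises), coda /dn/ (2C) ok; σ2 onset /g/, coda /∅/ ok → phonotactically legal
nlwawn.dlo — σ1 onset /nlw/ (3→4→5 rises), coda /wn/ (2C) ok; σ2 onset /dl/ (1→4 rises), coda /∅/ ok → phonotactically legal
mlo — σ1 onset /ml/ (3→4 rises), coda /∅/ ok → phonotactically legal
Phonotactically legal: dvwenn.vrje, gsjo, dvwedn.go, nlwawn.dlo, mlo → 5.

5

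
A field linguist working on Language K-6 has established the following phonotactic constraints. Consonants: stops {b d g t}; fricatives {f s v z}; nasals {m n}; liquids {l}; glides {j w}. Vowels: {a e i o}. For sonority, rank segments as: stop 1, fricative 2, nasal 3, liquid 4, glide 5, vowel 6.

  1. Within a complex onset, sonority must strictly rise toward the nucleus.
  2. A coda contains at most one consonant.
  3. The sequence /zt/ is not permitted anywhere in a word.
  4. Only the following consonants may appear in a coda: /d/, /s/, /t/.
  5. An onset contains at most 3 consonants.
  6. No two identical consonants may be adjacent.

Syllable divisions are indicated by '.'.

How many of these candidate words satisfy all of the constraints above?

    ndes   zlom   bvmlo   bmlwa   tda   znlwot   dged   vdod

0

ndes — violates constraint 1: syllable 1 onset /nd/: /n/ (nasal, 3) → /d/ (stop, 1) does not rise → phonotactically illegal
zlom — violates constraint 4: syllable 1 coda contains /m/, which is not a licensed coda consonant → phonotactically illegal
bvmlo — violates constraint 5: syllable 1 onset /bvml/ has 4 consonants (> 3) → phonotactically illegal
bmlwa — violates constraint 5: syllable 1 onset /bmlw/ has 4 consonants (> 3) → phonotactically illegal
tda — violates constraint 1: syllable 1 onset /td/: /t/ (stop, 1) → /d/ (stop, 1) does not rise → phonotactically illegal
znlwot — violates constraint 5: syllable 1 onset /znlw/ has 4 consonants (> 3) → phonotactically illegal
dged — violates constraint 1: syllable 1 onset /dg/: /d/ (stop, 1) → /g/ (stop, 1) does not rise → phonotactically illegal
vdod — violates constraint 1: syllable 1 onset /vd/: /v/ (fricative, 2) → /d/ (stop, 1) does not rise → phonotactically illegal
No form is phonotactically legal → 0.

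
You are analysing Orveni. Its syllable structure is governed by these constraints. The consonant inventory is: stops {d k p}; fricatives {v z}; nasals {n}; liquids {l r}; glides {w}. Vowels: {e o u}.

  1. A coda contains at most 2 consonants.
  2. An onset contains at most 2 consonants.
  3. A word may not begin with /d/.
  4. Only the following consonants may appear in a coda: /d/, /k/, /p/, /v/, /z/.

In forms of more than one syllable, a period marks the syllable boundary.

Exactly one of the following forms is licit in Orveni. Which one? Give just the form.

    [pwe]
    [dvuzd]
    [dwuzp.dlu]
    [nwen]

[pwe] — σ1 onset /pw/ (2C), coda /∅/ ok → licit
[dvuzd] — violates constraint 3: word begins with /d/ → illicit
[dwuzp.dlu] — violates constraint 3: word begins with /d/ → illicit
[nwen] — violates constraint 4: syllable 1 coda contains /n/, which is not a licensed coda consonant → illicit

[pwe]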